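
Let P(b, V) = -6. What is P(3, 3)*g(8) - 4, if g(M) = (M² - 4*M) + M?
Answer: -244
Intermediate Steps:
g(M) = M² - 3*M
P(3, 3)*g(8) - 4 = -48*(-3 + 8) - 4 = -48*5 - 4 = -6*40 - 4 = -240 - 4 = -244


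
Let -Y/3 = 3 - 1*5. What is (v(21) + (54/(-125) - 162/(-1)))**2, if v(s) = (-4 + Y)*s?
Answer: 647498916/15625 ≈ 41440.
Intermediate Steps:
Y = 6 (Y = -3*(3 - 1*5) = -3*(3 - 5) = -3*(-2) = 6)
v(s) = 2*s (v(s) = (-4 + 6)*s = 2*s)
(v(21) + (54/(-125) - 162/(-1)))**2 = (2*21 + (54/(-125) - 162/(-1)))**2 = (42 + (54*(-1/125) - 162*(-1)))**2 = (42 + (-54/125 + 162))**2 = (42 + 20196/125)**2 = (25446/125)**2 = 647498916/15625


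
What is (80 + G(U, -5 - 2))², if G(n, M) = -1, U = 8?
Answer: 6241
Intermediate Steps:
(80 + G(U, -5 - 2))² = (80 - 1)² = 79² = 6241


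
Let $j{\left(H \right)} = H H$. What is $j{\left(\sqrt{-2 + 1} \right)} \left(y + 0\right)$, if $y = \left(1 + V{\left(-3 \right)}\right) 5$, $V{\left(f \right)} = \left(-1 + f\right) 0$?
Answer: $-5$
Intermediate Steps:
$V{\left(f \right)} = 0$
$j{\left(H \right)} = H^{2}$
$y = 5$ ($y = \left(1 + 0\right) 5 = 1 \cdot 5 = 5$)
$j{\left(\sqrt{-2 + 1} \right)} \left(y + 0\right) = \left(\sqrt{-2 + 1}\right)^{2} \left(5 + 0\right) = \left(\sqrt{-1}\right)^{2} \cdot 5 = i^{2} \cdot 5 = \left(-1\right) 5 = -5$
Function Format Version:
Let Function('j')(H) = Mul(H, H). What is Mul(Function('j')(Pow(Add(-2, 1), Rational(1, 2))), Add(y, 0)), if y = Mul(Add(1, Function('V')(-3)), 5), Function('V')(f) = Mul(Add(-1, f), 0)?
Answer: -5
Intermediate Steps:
Function('V')(f) = 0
Function('j')(H) = Pow(H, 2)
y = 5 (y = Mul(Add(1, 0), 5) = Mul(1, 5) = 5)
Mul(Function('j')(Pow(Add(-2, 1), Rational(1, 2))), Add(y, 0)) = Mul(Pow(Pow(Add(-2, 1), Rational(1, 2)), 2), Add(5, 0)) = Mul(Pow(Pow(-1, Rational(1, 2)), 2), 5) = Mul(Pow(I, 2), 5) = Mul(-1, 5) = -5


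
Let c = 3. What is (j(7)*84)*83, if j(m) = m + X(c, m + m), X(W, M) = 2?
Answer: 62748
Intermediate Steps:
j(m) = 2 + m (j(m) = m + 2 = 2 + m)
(j(7)*84)*83 = ((2 + 7)*84)*83 = (9*84)*83 = 756*83 = 62748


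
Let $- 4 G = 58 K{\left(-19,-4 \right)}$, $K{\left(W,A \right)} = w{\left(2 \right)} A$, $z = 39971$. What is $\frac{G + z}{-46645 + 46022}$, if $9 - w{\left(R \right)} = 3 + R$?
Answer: $- \frac{40203}{623} \approx -64.531$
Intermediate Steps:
$w{\left(R \right)} = 6 - R$ ($w{\left(R \right)} = 9 - \left(3 + R\right) = 6 - R$)
$K{\left(W,A \right)} = 4 A$ ($K{\left(W,A \right)} = \left(6 - 2\right) A = 4 A$)
$G = 232$ ($G = - \frac{58 \cdot 4 \left(-4\right)}{4} = - \frac{58 \left(-16\right)}{4} = \left(- \frac{1}{4}\right) \left(-928\right) = 232$)
$\frac{G + z}{-46645 + 46022} = \frac{232 + 39971}{-46645 + 46022} = \frac{40203}{-623} = 40203 \left(- \frac{1}{623}\right) = - \frac{40203}{623}$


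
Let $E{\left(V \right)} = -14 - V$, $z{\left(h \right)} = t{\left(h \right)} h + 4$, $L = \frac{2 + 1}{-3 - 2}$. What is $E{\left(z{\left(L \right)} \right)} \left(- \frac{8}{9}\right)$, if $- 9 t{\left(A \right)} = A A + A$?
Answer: $\frac{17984}{1125} \approx 15.986$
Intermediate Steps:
$t{\left(A \right)} = - \frac{A}{9} - \frac{A^{2}}{9}$ ($t{\left(A \right)} = - \frac{A A + A}{9} = - \frac{A^{2} + A}{9} = - \frac{A + A^{2}}{9} = - \frac{A}{9} - \frac{A^{2}}{9}$)
$L = - \frac{3}{5}$ ($L = \frac{3}{-5} = 3 \left(- \frac{1}{5}\right) = - \frac{3}{5} \approx -0.6$)
$z{\left(h \right)} = 4 - \frac{h^{2} \left(1 + h\right)}{9}$ ($z{\left(h \right)} = - \frac{h \left(1 + h\right)}{9} h + 4 = - \frac{h^{2} \left(1 + h\right)}{9} + 4 = 4 - \frac{h^{2} \left(1 + h\right)}{9}$)
$E{\left(z{\left(L \right)} \right)} \left(- \frac{8}{9}\right) = \left(-14 - \left(4 - \frac{\left(- \frac{3}{5}\right)^{2}}{9} - \frac{\left(- \frac{3}{5}\right)^{3}}{9}\right)\right) \left(- \frac{8}{9}\right) = \left(-14 - \left(4 - \frac{1}{25} - - \frac{3}{125}\right)\right) \left(\left(-8\right) \frac{1}{9}\right) = \left(-14 - \left(4 - \frac{1}{25} + \frac{3}{125}\right)\right) \left(- \frac{8}{9}\right) = \left(-14 - \frac{498}{125}\right) \left(- \frac{8}{9}\right) = \left(- \frac{2248}{125}\right) \left(- \frac{8}{9}\right) = \frac{17984}{1125}$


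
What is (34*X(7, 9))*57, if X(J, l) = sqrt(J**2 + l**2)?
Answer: 1938*sqrt(130) ≈ 22097.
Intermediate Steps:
(34*X(7, 9))*57 = (34*sqrt(7**2 + 9**2))*57 = (34*sqrt(49 + 81))*57 = (34*sqrt(130))*57 = 1938*sqrt(130)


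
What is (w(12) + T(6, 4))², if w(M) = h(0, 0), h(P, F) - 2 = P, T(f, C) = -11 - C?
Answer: 169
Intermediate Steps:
h(P, F) = 2 + P
w(M) = 2 (w(M) = 2 + 0 = 2)
(w(12) + T(6, 4))² = (2 + (-11 - 1*4))² = (2 + (-11 - 4))² = (2 - 15)² = (-13)² = 169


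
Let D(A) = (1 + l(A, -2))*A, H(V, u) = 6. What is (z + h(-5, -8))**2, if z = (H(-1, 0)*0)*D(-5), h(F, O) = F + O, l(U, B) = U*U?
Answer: 169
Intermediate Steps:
l(U, B) = U**2
D(A) = A*(1 + A**2) (D(A) = (1 + A**2)*A = A*(1 + A**2))
z = 0 (z = (6*0)*(-5 + (-5)**3) = 0*(-5 - 125) = 0*(-130) = 0)
(z + h(-5, -8))**2 = (0 + (-5 - 8))**2 = (0 - 13)**2 = (-13)**2 = 169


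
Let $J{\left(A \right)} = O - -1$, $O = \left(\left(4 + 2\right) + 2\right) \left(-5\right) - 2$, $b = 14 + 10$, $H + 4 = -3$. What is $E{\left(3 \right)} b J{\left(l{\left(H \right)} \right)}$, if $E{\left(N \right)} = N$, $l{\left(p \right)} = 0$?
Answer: $-2952$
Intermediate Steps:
$H = -7$ ($H = -4 - 3 = -7$)
$b = 24$
$O = -42$ ($O = \left(6 + 2\right) \left(-5\right) - 2 = 8 \left(-5\right) - 2 = -40 - 2 = -42$)
$J{\left(A \right)} = -41$ ($J{\left(A \right)} = -42 - -1 = -42 + 1 = -41$)
$E{\left(3 \right)} b J{\left(l{\left(H \right)} \right)} = 3 \cdot 24 \left(-41\right) = 72 \left(-41\right) = -2952$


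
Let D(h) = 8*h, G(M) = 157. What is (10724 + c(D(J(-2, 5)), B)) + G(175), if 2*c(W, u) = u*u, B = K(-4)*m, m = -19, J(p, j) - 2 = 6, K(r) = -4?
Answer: 13769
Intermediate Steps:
J(p, j) = 8 (J(p, j) = 2 + 6 = 8)
B = 76 (B = -4*(-19) = 76)
c(W, u) = u²/2 (c(W, u) = (u*u)/2 = u²/2)
(10724 + c(D(J(-2, 5)), B)) + G(175) = (10724 + (½)*76²) + 157 = (10724 + (½)*5776) + 157 = (10724 + 2888) + 157 = 13612 + 157 = 13769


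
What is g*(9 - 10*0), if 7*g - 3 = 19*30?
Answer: 5157/7 ≈ 736.71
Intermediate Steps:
g = 573/7 (g = 3/7 + (19*30)/7 = 3/7 + (⅐)*570 = 3/7 + 570/7 = 573/7 ≈ 81.857)
g*(9 - 10*0) = 573*(9 - 10*0)/7 = 573*(9 + 0)/7 = (573/7)*9 = 5157/7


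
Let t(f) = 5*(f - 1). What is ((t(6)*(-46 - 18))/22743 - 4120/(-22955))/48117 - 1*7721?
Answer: -38790657287829709/5024045758221 ≈ -7721.0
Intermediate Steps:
t(f) = -5 + 5*f (t(f) = 5*(-1 + f) = -5 + 5*f)
((t(6)*(-46 - 18))/22743 - 4120/(-22955))/48117 - 1*7721 = (((-5 + 5*6)*(-46 - 18))/22743 - 4120/(-22955))/48117 - 1*7721 = (((-5 + 30)*(-64))*(1/22743) - 4120*(-1/22955))*(1/48117) - 7721 = ((25*(-64))*(1/22743) + 824/4591)*(1/48117) - 7721 = (-1600*1/22743 + 824/4591)*(1/48117) - 7721 = (-1600/22743 + 824/4591)*(1/48117) - 7721 = (11394632/104413113)*(1/48117) - 7721 = 11394632/5024045758221 - 7721 = -38790657287829709/5024045758221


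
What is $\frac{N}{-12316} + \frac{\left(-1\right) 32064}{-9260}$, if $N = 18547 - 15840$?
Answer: $\frac{92458351}{28511540} \approx 3.2428$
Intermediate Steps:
$N = 2707$ ($N = 18547 - 15840 = 2707$)
$\frac{N}{-12316} + \frac{\left(-1\right) 32064}{-9260} = \frac{2707}{-12316} + \frac{\left(-1\right) 32064}{-9260} = 2707 \left(- \frac{1}{12316}\right) - - \frac{8016}{2315} = - \frac{2707}{12316} + \frac{8016}{2315} = \frac{92458351}{28511540}$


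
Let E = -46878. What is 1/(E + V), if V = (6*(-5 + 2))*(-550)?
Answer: -1/36978 ≈ -2.7043e-5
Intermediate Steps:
V = 9900 (V = (6*(-3))*(-550) = -18*(-550) = 9900)
1/(E + V) = 1/(-46878 + 9900) = 1/(-36978) = -1/36978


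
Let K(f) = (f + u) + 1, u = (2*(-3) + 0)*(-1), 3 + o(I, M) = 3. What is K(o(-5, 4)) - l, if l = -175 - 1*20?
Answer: 202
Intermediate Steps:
o(I, M) = 0 (o(I, M) = -3 + 3 = 0)
u = 6 (u = (-6 + 0)*(-1) = -6*(-1) = 6)
K(f) = 7 + f (K(f) = (f + 6) + 1 = (6 + f) + 1 = 7 + f)
l = -195 (l = -175 - 20 = -195)
K(o(-5, 4)) - l = (7 + 0) - 1*(-195) = 7 + 195 = 202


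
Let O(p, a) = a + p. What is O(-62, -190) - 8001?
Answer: -8253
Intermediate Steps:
O(-62, -190) - 8001 = (-190 - 62) - 8001 = -252 - 8001 = -8253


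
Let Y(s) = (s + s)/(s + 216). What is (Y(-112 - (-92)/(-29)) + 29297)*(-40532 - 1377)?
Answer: -897457640233/731 ≈ -1.2277e+9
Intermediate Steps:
Y(s) = 2*s/(216 + s) (Y(s) = (2*s)/(216 + s) = 2*s/(216 + s))
(Y(-112 - (-92)/(-29)) + 29297)*(-40532 - 1377) = (2*(-112 - (-92)/(-29))/(216 + (-112 - (-92)/(-29))) + 29297)*(-40532 - 1377) = (2*(-112 - (-92)*(-1)/29)/(216 + (-112 - (-92)*(-1)/29)) + 29297)*(-41909) = (2*(-112 - 1*92/29)/(216 + (-112 - 1*92/29)) + 29297)*(-41909) = (2*(-112 - 92/29)/(216 + (-112 - 92/29)) + 29297)*(-41909) = (2*(-3340/29)/(216 - 3340/29) + 29297)*(-41909) = (2*(-3340/29)/(2924/29) + 29297)*(-41909) = (2*(-3340/29)*(29/2924) + 29297)*(-41909) = (-1670/731 + 29297)*(-41909) = (21414437/731)*(-41909) = -897457640233/731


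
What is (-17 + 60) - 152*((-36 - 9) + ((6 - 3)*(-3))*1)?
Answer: 8251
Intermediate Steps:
(-17 + 60) - 152*((-36 - 9) + ((6 - 3)*(-3))*1) = 43 - 152*(-45 + (3*(-3))*1) = 43 - 152*(-45 - 9*1) = 43 - 152*(-45 - 9) = 43 - 152*(-54) = 43 + 8208 = 8251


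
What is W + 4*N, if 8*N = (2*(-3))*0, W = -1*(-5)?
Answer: 5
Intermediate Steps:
W = 5
N = 0 (N = ((2*(-3))*0)/8 = (-6*0)/8 = (⅛)*0 = 0)
W + 4*N = 5 + 4*0 = 5 + 0 = 5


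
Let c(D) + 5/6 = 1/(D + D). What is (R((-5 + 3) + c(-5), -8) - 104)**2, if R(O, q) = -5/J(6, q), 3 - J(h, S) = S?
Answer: 1320201/121 ≈ 10911.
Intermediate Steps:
J(h, S) = 3 - S
c(D) = -5/6 + 1/(2*D) (c(D) = -5/6 + 1/(D + D) = -5/6 + 1/(2*D))
R(O, q) = -5/(3 - q)
(R((-5 + 3) + c(-5), -8) - 104)**2 = (5/(-3 - 8) - 104)**2 = (5/(-11) - 104)**2 = (5*(-1/11) - 104)**2 = (-5/11 - 104)**2 = (-1149/11)**2 = 1320201/121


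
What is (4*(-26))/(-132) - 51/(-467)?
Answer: 13825/15411 ≈ 0.89709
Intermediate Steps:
(4*(-26))/(-132) - 51/(-467) = -104*(-1/132) - 51*(-1/467) = 26/33 + 51/467 = 13825/15411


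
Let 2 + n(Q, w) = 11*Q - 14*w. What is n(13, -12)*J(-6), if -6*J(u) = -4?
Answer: 206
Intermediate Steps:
J(u) = 2/3 (J(u) = -1/6*(-4) = 2/3)
n(Q, w) = -2 - 14*w + 11*Q (n(Q, w) = -2 + (11*Q - 14*w) = -2 + (-14*w + 11*Q) = -2 - 14*w + 11*Q)
n(13, -12)*J(-6) = (-2 - 14*(-12) + 11*13)*(2/3) = (-2 + 168 + 143)*(2/3) = 309*(2/3) = 206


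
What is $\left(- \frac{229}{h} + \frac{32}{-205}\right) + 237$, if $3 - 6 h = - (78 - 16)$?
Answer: $\frac{114971}{533} \approx 215.71$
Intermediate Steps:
$h = \frac{65}{6}$ ($h = \frac{1}{2} - \frac{\left(-1\right) \left(78 - 16\right)}{6} = \frac{1}{2} - \frac{\left(-1\right) 62}{6} = \frac{1}{2} - - \frac{31}{3} = \frac{1}{2} + \frac{31}{3} = \frac{65}{6} \approx 10.833$)
$\left(- \frac{229}{h} + \frac{32}{-205}\right) + 237 = \left(- \frac{229}{\frac{65}{6}} + \frac{32}{-205}\right) + 237 = \left(\left(-229\right) \frac{6}{65} + 32 \left(- \frac{1}{205}\right)\right) + 237 = \left(- \frac{1374}{65} - \frac{32}{205}\right) + 237 = - \frac{11350}{533} + 237 = \frac{114971}{533}$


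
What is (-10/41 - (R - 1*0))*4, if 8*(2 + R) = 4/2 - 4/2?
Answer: 288/41 ≈ 7.0244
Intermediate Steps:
R = -2 (R = -2 + (4/2 - 4/2)/8 = -2 + (4*(½) - 4*½)/8 = -2 + (2 - 2)/8 = -2 + (⅛)*0 = -2 + 0 = -2)
(-10/41 - (R - 1*0))*4 = (-10/41 - (-2 - 1*0))*4 = (-10*1/41 - (-2 + 0))*4 = (-10/41 - 1*(-2))*4 = (-10/41 + 2)*4 = (72/41)*4 = 288/41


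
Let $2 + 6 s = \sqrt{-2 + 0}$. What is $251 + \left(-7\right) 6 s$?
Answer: $265 - 7 i \sqrt{2} \approx 265.0 - 9.8995 i$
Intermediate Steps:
$s = - \frac{1}{3} + \frac{i \sqrt{2}}{6}$ ($s = - \frac{1}{3} + \frac{\sqrt{-2 + 0}}{6} = - \frac{1}{3} + \frac{\sqrt{-2}}{6} = - \frac{1}{3} + \frac{i \sqrt{2}}{6} \approx -0.33333 + 0.2357 i$)
$251 + \left(-7\right) 6 s = 251 + \left(-7\right) 6 \left(- \frac{1}{3} + \frac{i \sqrt{2}}{6}\right) = 251 - 42 \left(- \frac{1}{3} + \frac{i \sqrt{2}}{6}\right) = 251 + \left(14 - 7 i \sqrt{2}\right) = 265 - 7 i \sqrt{2}$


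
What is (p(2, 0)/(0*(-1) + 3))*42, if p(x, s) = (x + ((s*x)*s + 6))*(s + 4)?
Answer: 448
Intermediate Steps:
p(x, s) = (4 + s)*(6 + x + x*s**2) (p(x, s) = (x + (x*s**2 + 6))*(4 + s) = (x + (6 + x*s**2))*(4 + s) = (6 + x + x*s**2)*(4 + s) = (4 + s)*(6 + x + x*s**2))
(p(2, 0)/(0*(-1) + 3))*42 = ((24 + 4*2 + 6*0 + 0*2 + 2*0**3 + 4*2*0**2)/(0*(-1) + 3))*42 = ((24 + 8 + 0 + 0 + 2*0 + 4*2*0)/(0 + 3))*42 = ((24 + 8 + 0 + 0 + 0 + 0)/3)*42 = ((1/3)*32)*42 = (32/3)*42 = 448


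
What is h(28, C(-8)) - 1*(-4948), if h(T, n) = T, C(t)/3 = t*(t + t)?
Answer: 4976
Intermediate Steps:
C(t) = 6*t**2 (C(t) = 3*(t*(t + t)) = 3*(t*(2*t)) = 3*(2*t**2) = 6*t**2)
h(28, C(-8)) - 1*(-4948) = 28 - 1*(-4948) = 28 + 4948 = 4976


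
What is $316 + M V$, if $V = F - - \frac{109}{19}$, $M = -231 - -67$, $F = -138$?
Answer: $\frac{418136}{19} \approx 22007.0$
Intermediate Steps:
$M = -164$ ($M = -231 + 67 = -164$)
$V = - \frac{2513}{19}$ ($V = -138 - - \frac{109}{19} = -138 + \frac{109}{19} = - \frac{2513}{19} \approx -132.26$)
$316 + M V = 316 - - \frac{412132}{19} = 316 + \frac{412132}{19} = \frac{418136}{19}$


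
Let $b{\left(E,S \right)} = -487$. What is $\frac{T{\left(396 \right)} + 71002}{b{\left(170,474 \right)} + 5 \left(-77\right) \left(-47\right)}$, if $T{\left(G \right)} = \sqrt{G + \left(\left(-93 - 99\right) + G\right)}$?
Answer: $\frac{35501}{8804} + \frac{5 \sqrt{6}}{8804} \approx 4.0338$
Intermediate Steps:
$T{\left(G \right)} = \sqrt{-192 + 2 G}$ ($T{\left(G \right)} = \sqrt{G + \left(-192 + G\right)} = \sqrt{-192 + 2 G}$)
$\frac{T{\left(396 \right)} + 71002}{b{\left(170,474 \right)} + 5 \left(-77\right) \left(-47\right)} = \frac{\sqrt{-192 + 2 \cdot 396} + 71002}{-487 + 5 \left(-77\right) \left(-47\right)} = \frac{\sqrt{-192 + 792} + 71002}{-487 - -18095} = \frac{\sqrt{600} + 71002}{-487 + 18095} = \frac{10 \sqrt{6} + 71002}{17608} = \left(71002 + 10 \sqrt{6}\right) \frac{1}{17608} = \frac{35501}{8804} + \frac{5 \sqrt{6}}{8804}$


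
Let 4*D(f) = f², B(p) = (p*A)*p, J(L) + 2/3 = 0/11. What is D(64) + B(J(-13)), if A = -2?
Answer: 9208/9 ≈ 1023.1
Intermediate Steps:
J(L) = -⅔ (J(L) = -⅔ + 0/11 = -⅔ + 0*(1/11) = -⅔ + 0 = -⅔)
B(p) = -2*p² (B(p) = (p*(-2))*p = (-2*p)*p = -2*p²)
D(f) = f²/4
D(64) + B(J(-13)) = (¼)*64² - 2*(-⅔)² = (¼)*4096 - 2*4/9 = 1024 - 8/9 = 9208/9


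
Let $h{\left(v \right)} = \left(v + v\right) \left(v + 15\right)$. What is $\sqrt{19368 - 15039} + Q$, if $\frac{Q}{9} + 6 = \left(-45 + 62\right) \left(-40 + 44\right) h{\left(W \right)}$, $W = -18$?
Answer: $66042 + 3 \sqrt{481} \approx 66108.0$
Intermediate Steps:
$h{\left(v \right)} = 2 v \left(15 + v\right)$
$Q = 66042$ ($Q = -54 + 9 \left(-45 + 62\right) \left(-40 + 44\right) 2 \left(-18\right) \left(15 - 18\right) = -54 + 9 \cdot 17 \cdot 4 \cdot 2 \left(-18\right) \left(-3\right) = -54 + 9 \cdot 68 \cdot 108 = -54 + 9 \cdot 7344 = -54 + 66096 = 66042$)
$\sqrt{19368 - 15039} + Q = \sqrt{19368 - 15039} + 66042 = \sqrt{4329} + 66042 = 3 \sqrt{481} + 66042 = 66042 + 3 \sqrt{481}$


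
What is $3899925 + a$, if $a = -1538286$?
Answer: $2361639$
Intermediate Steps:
$3899925 + a = 3899925 - 1538286 = 2361639$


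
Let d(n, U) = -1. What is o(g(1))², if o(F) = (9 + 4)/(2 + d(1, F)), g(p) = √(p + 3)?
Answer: 169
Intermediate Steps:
g(p) = √(3 + p)
o(F) = 13 (o(F) = (9 + 4)/(2 - 1) = 13/1 = 13*1 = 13)
o(g(1))² = 13² = 169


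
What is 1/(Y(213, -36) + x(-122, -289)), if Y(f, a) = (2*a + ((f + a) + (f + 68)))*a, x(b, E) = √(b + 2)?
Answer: -579/8045789 - I*√30/96549468 ≈ -7.1963e-5 - 5.673e-8*I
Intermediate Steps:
x(b, E) = √(2 + b)
Y(f, a) = a*(68 + 2*f + 3*a) (Y(f, a) = (2*a + ((a + f) + (68 + f)))*a = (2*a + (68 + a + 2*f))*a = (68 + 2*f + 3*a)*a = a*(68 + 2*f + 3*a))
1/(Y(213, -36) + x(-122, -289)) = 1/(-36*(68 + 2*213 + 3*(-36)) + √(2 - 122)) = 1/(-36*(68 + 426 - 108) + √(-120)) = 1/(-36*386 + 2*I*√30) = 1/(-13896 + 2*I*√30)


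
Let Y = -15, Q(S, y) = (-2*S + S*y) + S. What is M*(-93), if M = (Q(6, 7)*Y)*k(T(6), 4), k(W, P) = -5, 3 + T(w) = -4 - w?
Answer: -251100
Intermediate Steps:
T(w) = -7 - w (T(w) = -3 + (-4 - w) = -7 - w)
Q(S, y) = -S + S*y
M = 2700 (M = ((6*(-1 + 7))*(-15))*(-5) = ((6*6)*(-15))*(-5) = (36*(-15))*(-5) = -540*(-5) = 2700)
M*(-93) = 2700*(-93) = -251100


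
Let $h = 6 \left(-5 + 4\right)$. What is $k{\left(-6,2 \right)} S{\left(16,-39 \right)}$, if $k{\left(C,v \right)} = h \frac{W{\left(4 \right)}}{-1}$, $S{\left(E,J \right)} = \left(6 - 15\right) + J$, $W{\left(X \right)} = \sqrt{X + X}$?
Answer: $- 576 \sqrt{2} \approx -814.59$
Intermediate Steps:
$W{\left(X \right)} = \sqrt{2} \sqrt{X}$ ($W{\left(X \right)} = \sqrt{2 X} = \sqrt{2} \sqrt{X}$)
$h = -6$ ($h = 6 \left(-1\right) = -6$)
$S{\left(E,J \right)} = -9 + J$
$k{\left(C,v \right)} = 12 \sqrt{2}$ ($k{\left(C,v \right)} = - 6 \frac{\sqrt{2} \sqrt{4}}{-1} = - 6 \sqrt{2} \cdot 2 \left(-1\right) = - 6 \cdot 2 \sqrt{2} \left(-1\right) = - 6 \left(- 2 \sqrt{2}\right) = 12 \sqrt{2}$)
$k{\left(-6,2 \right)} S{\left(16,-39 \right)} = 12 \sqrt{2} \left(-9 - 39\right) = 12 \sqrt{2} \left(-48\right) = - 576 \sqrt{2}$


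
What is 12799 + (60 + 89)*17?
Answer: 15332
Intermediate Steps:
12799 + (60 + 89)*17 = 12799 + 149*17 = 12799 + 2533 = 15332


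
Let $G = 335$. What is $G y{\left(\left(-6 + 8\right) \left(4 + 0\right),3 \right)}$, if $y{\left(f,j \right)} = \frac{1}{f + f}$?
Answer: $\frac{335}{16} \approx 20.938$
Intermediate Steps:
$y{\left(f,j \right)} = \frac{1}{2 f}$
$G y{\left(\left(-6 + 8\right) \left(4 + 0\right),3 \right)} = 335 \frac{1}{2 \left(-6 + 8\right) \left(4 + 0\right)} = 335 \frac{1}{2 \cdot 2 \cdot 4} = 335 \frac{1}{2 \cdot 8} = 335 \cdot \frac{1}{2} \cdot \frac{1}{8} = 335 \cdot \frac{1}{16} = \frac{335}{16}$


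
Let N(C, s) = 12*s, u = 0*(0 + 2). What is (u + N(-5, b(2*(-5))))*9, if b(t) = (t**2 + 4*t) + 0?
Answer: 6480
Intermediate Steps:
b(t) = t**2 + 4*t
u = 0 (u = 0*2 = 0)
(u + N(-5, b(2*(-5))))*9 = (0 + 12*((2*(-5))*(4 + 2*(-5))))*9 = (0 + 12*(-10*(4 - 10)))*9 = (0 + 12*(-10*(-6)))*9 = (0 + 12*60)*9 = (0 + 720)*9 = 720*9 = 6480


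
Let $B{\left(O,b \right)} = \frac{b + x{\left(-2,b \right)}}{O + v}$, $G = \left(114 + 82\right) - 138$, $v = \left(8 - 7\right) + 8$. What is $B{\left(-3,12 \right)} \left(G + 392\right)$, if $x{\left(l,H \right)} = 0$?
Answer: $900$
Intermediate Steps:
$v = 9$ ($v = 1 + 8 = 9$)
$G = 58$ ($G = 196 - 138 = 58$)
$B{\left(O,b \right)} = \frac{b}{9 + O}$ ($B{\left(O,b \right)} = \frac{b + 0}{O + 9} = \frac{b}{9 + O}$)
$B{\left(-3,12 \right)} \left(G + 392\right) = \frac{12}{9 - 3} \left(58 + 392\right) = \frac{12}{6} \cdot 450 = 12 \cdot \frac{1}{6} \cdot 450 = 2 \cdot 450 = 900$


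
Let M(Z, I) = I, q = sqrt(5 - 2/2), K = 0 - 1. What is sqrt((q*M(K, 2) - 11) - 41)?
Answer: 4*I*sqrt(3) ≈ 6.9282*I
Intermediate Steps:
K = -1
q = 2 (q = sqrt(5 - 2*1/2) = sqrt(5 - 1) = sqrt(4) = 2)
sqrt((q*M(K, 2) - 11) - 41) = sqrt((2*2 - 11) - 41) = sqrt((4 - 11) - 41) = sqrt(-7 - 41) = sqrt(-48) = 4*I*sqrt(3)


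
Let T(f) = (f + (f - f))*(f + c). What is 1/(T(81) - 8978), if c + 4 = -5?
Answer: -1/3146 ≈ -0.00031786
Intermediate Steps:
c = -9 (c = -4 - 5 = -9)
T(f) = f*(-9 + f) (T(f) = (f + (f - f))*(f - 9) = (f + 0)*(-9 + f) = f*(-9 + f))
1/(T(81) - 8978) = 1/(81*(-9 + 81) - 8978) = 1/(81*72 - 8978) = 1/(5832 - 8978) = 1/(-3146) = -1/3146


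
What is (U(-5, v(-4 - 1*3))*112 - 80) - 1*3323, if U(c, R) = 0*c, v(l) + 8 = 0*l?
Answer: -3403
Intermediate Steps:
v(l) = -8 (v(l) = -8 + 0*l = -8 + 0 = -8)
U(c, R) = 0
(U(-5, v(-4 - 1*3))*112 - 80) - 1*3323 = (0*112 - 80) - 1*3323 = (0 - 80) - 3323 = -80 - 3323 = -3403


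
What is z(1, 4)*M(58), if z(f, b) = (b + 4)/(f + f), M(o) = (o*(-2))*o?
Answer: -26912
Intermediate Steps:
M(o) = -2*o² (M(o) = (-2*o)*o = -2*o²)
z(f, b) = (4 + b)/(2*f) (z(f, b) = (4 + b)/((2*f)) = (4 + b)*(1/(2*f)) = (4 + b)/(2*f))
z(1, 4)*M(58) = ((½)*(4 + 4)/1)*(-2*58²) = ((½)*1*8)*(-2*3364) = 4*(-6728) = -26912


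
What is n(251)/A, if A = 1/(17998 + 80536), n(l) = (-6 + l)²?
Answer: 5914503350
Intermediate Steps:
A = 1/98534 ≈ 1.0149e-5
n(251)/A = (-6 + 251)²/(1/98534) = 245²*98534 = 60025*98534 = 5914503350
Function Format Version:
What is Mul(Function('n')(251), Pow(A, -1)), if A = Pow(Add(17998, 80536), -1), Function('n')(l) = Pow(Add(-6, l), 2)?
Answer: 5914503350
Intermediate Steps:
A = Rational(1, 98534) (A = Pow(98534, -1) = Rational(1, 98534) ≈ 1.0149e-5)
Mul(Function('n')(251), Pow(A, -1)) = Mul(Pow(Add(-6, 251), 2), Pow(Rational(1, 98534), -1)) = Mul(Pow(245, 2), 98534) = Mul(60025, 98534) = 5914503350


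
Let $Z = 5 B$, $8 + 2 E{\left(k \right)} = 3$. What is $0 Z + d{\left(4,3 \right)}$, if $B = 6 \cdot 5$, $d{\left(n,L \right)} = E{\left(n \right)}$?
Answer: $- \frac{5}{2} \approx -2.5$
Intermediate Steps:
$E{\left(k \right)} = - \frac{5}{2}$ ($E{\left(k \right)} = -4 + \frac{1}{2} \cdot 3 = -4 + \frac{3}{2} = - \frac{5}{2}$)
$d{\left(n,L \right)} = - \frac{5}{2}$
$B = 30$
$Z = 150$ ($Z = 5 \cdot 30 = 150$)
$0 Z + d{\left(4,3 \right)} = 0 \cdot 150 - \frac{5}{2} = 0 - \frac{5}{2} = - \frac{5}{2}$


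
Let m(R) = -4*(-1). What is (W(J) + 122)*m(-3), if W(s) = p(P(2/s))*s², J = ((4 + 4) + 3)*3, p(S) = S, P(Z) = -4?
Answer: -16936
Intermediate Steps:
m(R) = 4
J = 33 (J = (8 + 3)*3 = 11*3 = 33)
W(s) = -4*s²
(W(J) + 122)*m(-3) = (-4*33² + 122)*4 = (-4*1089 + 122)*4 = (-4356 + 122)*4 = -4234*4 = -16936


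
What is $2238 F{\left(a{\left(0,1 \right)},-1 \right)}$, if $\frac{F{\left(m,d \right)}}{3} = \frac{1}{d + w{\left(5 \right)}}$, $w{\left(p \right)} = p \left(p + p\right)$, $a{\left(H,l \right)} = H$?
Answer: $\frac{6714}{49} \approx 137.02$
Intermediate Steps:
$w{\left(p \right)} = 2 p^{2}$ ($w{\left(p \right)} = p 2 p = 2 p^{2}$)
$F{\left(m,d \right)} = \frac{3}{50 + d}$ ($F{\left(m,d \right)} = \frac{3}{d + 2 \cdot 5^{2}} = \frac{3}{d + 2 \cdot 25} = \frac{3}{d + 50} = \frac{3}{50 + d}$)
$2238 F{\left(a{\left(0,1 \right)},-1 \right)} = 2238 \frac{3}{50 - 1} = 2238 \cdot \frac{3}{49} = \frac{6714}{49}$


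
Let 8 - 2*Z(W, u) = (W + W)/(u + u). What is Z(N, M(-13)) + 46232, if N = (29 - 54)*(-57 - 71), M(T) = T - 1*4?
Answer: 787612/17 ≈ 46330.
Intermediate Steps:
M(T) = -4 + T (M(T) = T - 4 = -4 + T)
N = 3200 (N = -25*(-128) = 3200)
Z(W, u) = 4 - W/(2*u) (Z(W, u) = 4 - (W + W)/(2*(u + u)) = 4 - 2*W/(2*(2*u)) = 4 - 2*W*1/(2*u)/2 = 4 - W/(2*u))
Z(N, M(-13)) + 46232 = (4 - 1/2*3200/(-4 - 13)) + 46232 = (4 - 1/2*3200/(-17)) + 46232 = (4 - 1/2*3200*(-1/17)) + 46232 = (4 + 1600/17) + 46232 = 1668/17 + 46232 = 787612/17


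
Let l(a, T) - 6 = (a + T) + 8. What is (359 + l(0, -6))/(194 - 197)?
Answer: -367/3 ≈ -122.33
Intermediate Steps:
l(a, T) = 14 + T + a (l(a, T) = 6 + ((a + T) + 8) = 6 + ((T + a) + 8) = 6 + (8 + T + a) = 14 + T + a)
(359 + l(0, -6))/(194 - 197) = (359 + (14 - 6 + 0))/(194 - 197) = (359 + 8)/(-3) = 367*(-⅓) = -367/3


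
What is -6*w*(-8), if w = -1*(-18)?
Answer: 864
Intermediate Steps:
w = 18
-6*w*(-8) = -6*18*(-8) = -108*(-8) = 864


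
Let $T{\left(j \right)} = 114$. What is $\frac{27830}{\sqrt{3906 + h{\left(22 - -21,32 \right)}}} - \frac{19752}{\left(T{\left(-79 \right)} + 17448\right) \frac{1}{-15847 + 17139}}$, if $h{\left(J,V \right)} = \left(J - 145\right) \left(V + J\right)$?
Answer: $- \frac{4253264}{2927} - \frac{13915 i \sqrt{26}}{156} \approx -1453.1 - 454.83 i$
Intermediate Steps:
$h{\left(J,V \right)} = \left(-145 + J\right) \left(J + V\right)$
$\frac{27830}{\sqrt{3906 + h{\left(22 - -21,32 \right)}}} - \frac{19752}{\left(T{\left(-79 \right)} + 17448\right) \frac{1}{-15847 + 17139}} = \frac{27830}{\sqrt{3906 - \left(4640 - \left(22 - -21\right)^{2} + 145 \left(22 - -21\right) - \left(22 - -21\right) 32\right)}} - \frac{19752}{\left(114 + 17448\right) \frac{1}{-15847 + 17139}} = \frac{27830}{\sqrt{3906 - \left(4640 - \left(22 + 21\right)^{2} + 145 \left(22 + 21\right) - \left(22 + 21\right) 32\right)}} - \frac{19752}{17562 \cdot \frac{1}{1292}} = \frac{27830}{\sqrt{3906 + \left(43^{2} - 6235 - 4640 + 43 \cdot 32\right)}} - \frac{19752}{17562 \cdot \frac{1}{1292}} = \frac{27830}{\sqrt{3906 + \left(1849 - 6235 - 4640 + 1376\right)}} - \frac{19752}{\frac{8781}{646}} = \frac{27830}{\sqrt{3906 - 7650}} - \frac{4253264}{2927} = \frac{27830}{\sqrt{-3744}} - \frac{4253264}{2927} = \frac{27830}{12 i \sqrt{26}} - \frac{4253264}{2927} = 27830 \left(- \frac{i \sqrt{26}}{312}\right) - \frac{4253264}{2927} = - \frac{13915 i \sqrt{26}}{156} - \frac{4253264}{2927} = - \frac{4253264}{2927} - \frac{13915 i \sqrt{26}}{156}$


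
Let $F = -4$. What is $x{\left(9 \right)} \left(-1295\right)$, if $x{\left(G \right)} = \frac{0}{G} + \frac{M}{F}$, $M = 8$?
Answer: $2590$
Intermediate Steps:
$x{\left(G \right)} = -2$ ($x{\left(G \right)} = \frac{0}{G} + \frac{8}{-4} = 0 + 8 \left(- \frac{1}{4}\right) = 0 - 2 = -2$)
$x{\left(9 \right)} \left(-1295\right) = \left(-2\right) \left(-1295\right) = 2590$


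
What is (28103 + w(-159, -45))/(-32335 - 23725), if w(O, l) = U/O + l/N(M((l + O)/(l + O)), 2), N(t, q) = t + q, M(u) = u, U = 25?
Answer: -4465967/8913540 ≈ -0.50103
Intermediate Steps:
N(t, q) = q + t
w(O, l) = 25/O + l/3 (w(O, l) = 25/O + l/(2 + (l + O)/(l + O)) = 25/O + l/(2 + (O + l)/(O + l)) = 25/O + l/(2 + 1) = 25/O + l/3)
(28103 + w(-159, -45))/(-32335 - 23725) = (28103 + (25/(-159) + (⅓)*(-45)))/(-32335 - 23725) = (28103 + (25*(-1/159) - 15))/(-56060) = (28103 + (-25/159 - 15))*(-1/56060) = (28103 - 2410/159)*(-1/56060) = (4465967/159)*(-1/56060) = -4465967/8913540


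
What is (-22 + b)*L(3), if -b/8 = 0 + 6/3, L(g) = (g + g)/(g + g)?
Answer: -38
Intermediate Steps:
L(g) = 1 (L(g) = (2*g)/((2*g)) = (2*g)*(1/(2*g)) = 1)
b = -16 (b = -8*(0 + 6/3) = -8*(0 + 6*(⅓)) = -8*(0 + 2) = -8*2 = -16)
(-22 + b)*L(3) = (-22 - 16)*1 = -38*1 = -38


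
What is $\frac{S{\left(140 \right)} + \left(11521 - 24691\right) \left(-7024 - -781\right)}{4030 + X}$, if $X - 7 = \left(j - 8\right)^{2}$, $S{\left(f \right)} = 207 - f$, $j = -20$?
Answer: $\frac{82220377}{4821} \approx 17055.0$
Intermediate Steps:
$X = 791$ ($X = 7 + \left(-20 - 8\right)^{2} = 7 + \left(-28\right)^{2} = 7 + 784 = 791$)
$\frac{S{\left(140 \right)} + \left(11521 - 24691\right) \left(-7024 - -781\right)}{4030 + X} = \frac{\left(207 - 140\right) + \left(11521 - 24691\right) \left(-7024 - -781\right)}{4030 + 791} = \frac{\left(207 - 140\right) - 13170 \left(-7024 + \left(-7955 + 8736\right)\right)}{4821} = \left(67 - 13170 \left(-7024 + 781\right)\right) \frac{1}{4821} = \left(67 - -82220310\right) \frac{1}{4821} = \left(67 + 82220310\right) \frac{1}{4821} = 82220377 \cdot \frac{1}{4821} = \frac{82220377}{4821}$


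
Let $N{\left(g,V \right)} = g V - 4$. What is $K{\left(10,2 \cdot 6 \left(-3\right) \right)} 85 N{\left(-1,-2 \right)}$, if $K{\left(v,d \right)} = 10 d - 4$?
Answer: $61880$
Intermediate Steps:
$N{\left(g,V \right)} = -4 + V g$ ($N{\left(g,V \right)} = V g - 4 = -4 + V g$)
$K{\left(v,d \right)} = -4 + 10 d$
$K{\left(10,2 \cdot 6 \left(-3\right) \right)} 85 N{\left(-1,-2 \right)} = \left(-4 + 10 \cdot 2 \cdot 6 \left(-3\right)\right) 85 \left(-4 - -2\right) = \left(-4 + 10 \cdot 12 \left(-3\right)\right) 85 \left(-4 + 2\right) = \left(-4 + 10 \left(-36\right)\right) 85 \left(-2\right) = \left(-4 - 360\right) 85 \left(-2\right) = \left(-364\right) 85 \left(-2\right) = \left(-30940\right) \left(-2\right) = 61880$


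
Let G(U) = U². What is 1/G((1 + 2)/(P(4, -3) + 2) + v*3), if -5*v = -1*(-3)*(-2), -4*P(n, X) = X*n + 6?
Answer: 1225/24336 ≈ 0.050337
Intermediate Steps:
P(n, X) = -3/2 - X*n/4 (P(n, X) = -(X*n + 6)/4 = -(6 + X*n)/4 = -3/2 - X*n/4)
v = 6/5 (v = -(-1*(-3))*(-2)/5 = -3*(-2)/5 = -⅕*(-6) = 6/5 ≈ 1.2000)
1/G((1 + 2)/(P(4, -3) + 2) + v*3) = 1/(((1 + 2)/((-3/2 - ¼*(-3)*4) + 2) + (6/5)*3)²) = 1/((3/((-3/2 + 3) + 2) + 18/5)²) = 1/((3/(3/2 + 2) + 18/5)²) = 1/((3/(7/2) + 18/5)²) = 1/((3*(2/7) + 18/5)²) = 1/((6/7 + 18/5)²) = 1/((156/35)²) = 1/(24336/1225) = 1225/24336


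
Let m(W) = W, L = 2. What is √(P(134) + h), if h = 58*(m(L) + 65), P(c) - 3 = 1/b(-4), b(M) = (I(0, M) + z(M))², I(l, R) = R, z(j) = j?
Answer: 121*√17/8 ≈ 62.362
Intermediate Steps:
b(M) = 4*M² (b(M) = (M + M)² = (2*M)² = 4*M²)
P(c) = 193/64 (P(c) = 3 + 1/(4*(-4)²) = 3 + 1/(4*16) = 3 + 1/64 = 193/64)
h = 3886 (h = 58*(2 + 65) = 58*67 = 3886)
√(P(134) + h) = √(193/64 + 3886) = √(248897/64) = 121*√17/8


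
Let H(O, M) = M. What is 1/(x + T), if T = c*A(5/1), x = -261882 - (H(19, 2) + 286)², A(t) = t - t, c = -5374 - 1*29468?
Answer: -1/344826 ≈ -2.9000e-6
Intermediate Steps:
c = -34842 (c = -5374 - 29468 = -34842)
A(t) = 0
x = -344826 (x = -261882 - (2 + 286)² = -261882 - 1*288² = -261882 - 1*82944 = -261882 - 82944 = -344826)
T = 0 (T = -34842*0 = 0)
1/(x + T) = 1/(-344826 + 0) = 1/(-344826) = -1/344826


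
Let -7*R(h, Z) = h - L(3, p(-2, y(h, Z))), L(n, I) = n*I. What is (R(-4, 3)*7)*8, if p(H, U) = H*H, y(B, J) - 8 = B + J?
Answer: 128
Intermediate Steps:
y(B, J) = 8 + B + J (y(B, J) = 8 + (B + J) = 8 + B + J)
p(H, U) = H²
L(n, I) = I*n
R(h, Z) = 12/7 - h/7 (R(h, Z) = -(h - (-2)²*3)/7 = -(h - 4*3)/7 = -(h - 1*12)/7 = -(h - 12)/7 = -(-12 + h)/7 = 12/7 - h/7)
(R(-4, 3)*7)*8 = ((12/7 - ⅐*(-4))*7)*8 = ((12/7 + 4/7)*7)*8 = ((16/7)*7)*8 = 16*8 = 128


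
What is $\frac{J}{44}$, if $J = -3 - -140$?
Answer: $\frac{137}{44} \approx 3.1136$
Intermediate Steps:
$J = 137$ ($J = -3 + 140 = 137$)
$\frac{J}{44} = \frac{137}{44}$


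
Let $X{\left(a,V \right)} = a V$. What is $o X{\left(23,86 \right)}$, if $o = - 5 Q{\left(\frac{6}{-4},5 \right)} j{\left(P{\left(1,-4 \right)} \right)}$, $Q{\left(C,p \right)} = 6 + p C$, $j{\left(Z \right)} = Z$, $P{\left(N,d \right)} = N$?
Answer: $14835$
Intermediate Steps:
$X{\left(a,V \right)} = V a$
$Q{\left(C,p \right)} = 6 + C p$
$o = \frac{15}{2}$ ($o = - 5 \left(6 + \frac{6}{-4} \cdot 5\right) 1 = - 5 \left(6 + 6 \left(- \frac{1}{4}\right) 5\right) 1 = - 5 \left(6 - \frac{15}{2}\right) 1 = \left(-5\right) \left(- \frac{3}{2}\right) 1 = \frac{15}{2} \cdot 1 = \frac{15}{2} \approx 7.5$)
$o X{\left(23,86 \right)} = \frac{15 \cdot 86 \cdot 23}{2} = \frac{15}{2} \cdot 1978 = 14835$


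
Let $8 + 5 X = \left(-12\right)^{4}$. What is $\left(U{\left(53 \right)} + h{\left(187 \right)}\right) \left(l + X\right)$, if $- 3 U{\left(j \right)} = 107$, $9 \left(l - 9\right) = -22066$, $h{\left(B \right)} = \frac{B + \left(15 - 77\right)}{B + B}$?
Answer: $- \frac{3037724161}{50490} \approx -60165.0$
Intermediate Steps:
$h{\left(B \right)} = \frac{-62 + B}{2 B}$ ($h{\left(B \right)} = \frac{B + \left(15 - 77\right)}{2 B} = \left(B - 62\right) \frac{1}{2 B} = \left(-62 + B\right) \frac{1}{2 B} = \frac{-62 + B}{2 B}$)
$X = \frac{20728}{5}$ ($X = - \frac{8}{5} + \frac{\left(-12\right)^{4}}{5} = - \frac{8}{5} + \frac{1}{5} \cdot 20736 = - \frac{8}{5} + \frac{20736}{5} = \frac{20728}{5} \approx 4145.6$)
$l = - \frac{21985}{9}$ ($l = 9 + \frac{1}{9} \left(-22066\right) = 9 - \frac{22066}{9} = - \frac{21985}{9} \approx -2442.8$)
$U{\left(j \right)} = - \frac{107}{3}$ ($U{\left(j \right)} = \left(- \frac{1}{3}\right) 107 = - \frac{107}{3}$)
$\left(U{\left(53 \right)} + h{\left(187 \right)}\right) \left(l + X\right) = \left(- \frac{107}{3} + \frac{-62 + 187}{2 \cdot 187}\right) \left(- \frac{21985}{9} + \frac{20728}{5}\right) = \left(- \frac{107}{3} + \frac{1}{2} \cdot \frac{1}{187} \cdot 125\right) \frac{76627}{45} = \left(- \frac{107}{3} + \frac{125}{374}\right) \frac{76627}{45} = \left(- \frac{39643}{1122}\right) \frac{76627}{45} = - \frac{3037724161}{50490}$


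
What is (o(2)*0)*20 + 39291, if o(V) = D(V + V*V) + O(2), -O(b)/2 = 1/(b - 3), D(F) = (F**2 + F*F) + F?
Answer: 39291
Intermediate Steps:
D(F) = F + 2*F**2 (D(F) = (F**2 + F**2) + F = 2*F**2 + F = F + 2*F**2)
O(b) = -2/(-3 + b) (O(b) = -2/(b - 3) = -2/(-3 + b))
o(V) = 2 + (V + V**2)*(1 + 2*V + 2*V**2) (o(V) = (V + V*V)*(1 + 2*(V + V*V)) - 2/(-3 + 2) = (V + V**2)*(1 + 2*(V + V**2)) - 2/(-1) = (V + V**2)*(1 + (2*V + 2*V**2)) - 2*(-1) = (V + V**2)*(1 + 2*V + 2*V**2) + 2 = 2 + (V + V**2)*(1 + 2*V + 2*V**2))
(o(2)*0)*20 + 39291 = ((2 + 2*(1 + 2)*(1 + 2*2*(1 + 2)))*0)*20 + 39291 = ((2 + 2*3*(1 + 2*2*3))*0)*20 + 39291 = ((2 + 2*3*(1 + 12))*0)*20 + 39291 = ((2 + 2*3*13)*0)*20 + 39291 = ((2 + 78)*0)*20 + 39291 = (80*0)*20 + 39291 = 0*20 + 39291 = 0 + 39291 = 39291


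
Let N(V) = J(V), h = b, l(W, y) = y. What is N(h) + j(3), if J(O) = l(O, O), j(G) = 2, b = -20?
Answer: -18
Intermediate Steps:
h = -20
J(O) = O
N(V) = V
N(h) + j(3) = -20 + 2 = -18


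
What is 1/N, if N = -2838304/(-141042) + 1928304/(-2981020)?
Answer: 7508018265/146233377452 ≈ 0.051343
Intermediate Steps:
N = 146233377452/7508018265 (N = -2838304*(-1/141042) + 1928304*(-1/2981020) = 1419152/70521 - 68868/106465 = 146233377452/7508018265 ≈ 19.477)
1/N = 1/(146233377452/7508018265) = 7508018265/146233377452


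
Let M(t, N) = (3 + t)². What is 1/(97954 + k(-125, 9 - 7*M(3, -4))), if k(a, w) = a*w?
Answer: 1/128329 ≈ 7.7925e-6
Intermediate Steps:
1/(97954 + k(-125, 9 - 7*M(3, -4))) = 1/(97954 - 125*(9 - 7*(3 + 3)²)) = 1/(97954 - 125*(9 - 7*6²)) = 1/(97954 - 125*(9 - 7*36)) = 1/(97954 - 125*(9 - 252)) = 1/(97954 - 125*(-243)) = 1/(97954 + 30375) = 1/128329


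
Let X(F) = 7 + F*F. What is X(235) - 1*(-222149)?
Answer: 277381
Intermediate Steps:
X(F) = 7 + F²
X(235) - 1*(-222149) = (7 + 235²) - 1*(-222149) = (7 + 55225) + 222149 = 55232 + 222149 = 277381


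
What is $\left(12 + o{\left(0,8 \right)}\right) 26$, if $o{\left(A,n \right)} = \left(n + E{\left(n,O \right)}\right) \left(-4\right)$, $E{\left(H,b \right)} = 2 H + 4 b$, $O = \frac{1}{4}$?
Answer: $-2288$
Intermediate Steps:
$O = \frac{1}{4} \approx 0.25$
$o{\left(A,n \right)} = -4 - 12 n$ ($o{\left(A,n \right)} = \left(n + \left(2 n + 4 \cdot \frac{1}{4}\right)\right) \left(-4\right) = \left(n + \left(2 n + 1\right)\right) \left(-4\right) = \left(n + \left(1 + 2 n\right)\right) \left(-4\right) = \left(1 + 3 n\right) \left(-4\right) = -4 - 12 n$)
$\left(12 + o{\left(0,8 \right)}\right) 26 = \left(12 - 100\right) 26 = \left(-88\right) 26 = -2288$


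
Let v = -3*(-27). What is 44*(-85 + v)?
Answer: -176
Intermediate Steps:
v = 81
44*(-85 + v) = 44*(-85 + 81) = 44*(-4) = -176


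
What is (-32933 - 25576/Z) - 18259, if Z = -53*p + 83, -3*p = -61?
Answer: -19085025/373 ≈ -51166.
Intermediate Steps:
p = 61/3 (p = -⅓*(-61) = 61/3 ≈ 20.333)
Z = -2984/3 (Z = -53*61/3 + 83 = -3233/3 + 83 = -2984/3 ≈ -994.67)
(-32933 - 25576/Z) - 18259 = (-32933 - 25576/(-2984/3)) - 18259 = (-32933 - 25576*(-3/2984)) - 18259 = (-32933 + 9591/373) - 18259 = -12274418/373 - 18259 = -19085025/373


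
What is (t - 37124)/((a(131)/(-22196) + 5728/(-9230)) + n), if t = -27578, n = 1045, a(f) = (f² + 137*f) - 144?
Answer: -828464950885/13352395762 ≈ -62.046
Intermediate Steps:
a(f) = -144 + f² + 137*f
(t - 37124)/((a(131)/(-22196) + 5728/(-9230)) + n) = (-27578 - 37124)/(((-144 + 131² + 137*131)/(-22196) + 5728/(-9230)) + 1045) = -64702/(((-144 + 17161 + 17947)*(-1/22196) + 5728*(-1/9230)) + 1045) = -64702/((34964*(-1/22196) - 2864/4615) + 1045) = -64702/((-8741/5549 - 2864/4615) + 1045) = -64702/(-56232051/25608635 + 1045) = -64702/26704791524/25608635 = -64702*25608635/26704791524 = -828464950885/13352395762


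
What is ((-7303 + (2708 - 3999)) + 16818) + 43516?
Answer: 51740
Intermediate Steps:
((-7303 + (2708 - 3999)) + 16818) + 43516 = ((-7303 - 1291) + 16818) + 43516 = (-8594 + 16818) + 43516 = 8224 + 43516 = 51740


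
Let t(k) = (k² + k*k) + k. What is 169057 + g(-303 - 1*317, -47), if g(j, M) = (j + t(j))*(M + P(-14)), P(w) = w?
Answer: -46652103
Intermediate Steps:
t(k) = k + 2*k² (t(k) = (k² + k²) + k = 2*k² + k = k + 2*k²)
g(j, M) = (-14 + M)*(j + j*(1 + 2*j)) (g(j, M) = (j + j*(1 + 2*j))*(M - 14) = (j + j*(1 + 2*j))*(-14 + M) = (-14 + M)*(j + j*(1 + 2*j)))
169057 + g(-303 - 1*317, -47) = 169057 + 2*(-303 - 1*317)*(-14 - 47 - 14*(-303 - 1*317) - 47*(-303 - 1*317)) = 169057 + 2*(-303 - 317)*(-14 - 47 - 14*(-303 - 317) - 47*(-303 - 317)) = 169057 + 2*(-620)*(-14 - 47 - 14*(-620) - 47*(-620)) = 169057 + 2*(-620)*(-14 - 47 + 8680 + 29140) = 169057 + 2*(-620)*37759 = 169057 - 46821160 = -46652103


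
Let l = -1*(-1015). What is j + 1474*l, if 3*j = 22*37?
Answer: 4489144/3 ≈ 1.4964e+6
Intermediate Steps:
j = 814/3 (j = (22*37)/3 = (⅓)*814 = 814/3 ≈ 271.33)
l = 1015
j + 1474*l = 814/3 + 1474*1015 = 814/3 + 1496110 = 4489144/3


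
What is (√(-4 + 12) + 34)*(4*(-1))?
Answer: -136 - 8*√2 ≈ -147.31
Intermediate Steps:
(√(-4 + 12) + 34)*(4*(-1)) = (√8 + 34)*(-4) = (2*√2 + 34)*(-4) = (34 + 2*√2)*(-4) = -136 - 8*√2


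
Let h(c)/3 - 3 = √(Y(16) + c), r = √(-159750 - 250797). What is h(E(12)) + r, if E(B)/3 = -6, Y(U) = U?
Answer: 9 + I*√410547 + 3*I*√2 ≈ 9.0 + 644.98*I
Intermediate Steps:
E(B) = -18 (E(B) = 3*(-6) = -18)
r = I*√410547 (r = √(-410547) = I*√410547 ≈ 640.74*I)
h(c) = 9 + 3*√(16 + c)
h(E(12)) + r = (9 + 3*√(16 - 18)) + I*√410547 = (9 + 3*√(-2)) + I*√410547 = (9 + 3*(I*√2)) + I*√410547 = (9 + 3*I*√2) + I*√410547 = 9 + I*√410547 + 3*I*√2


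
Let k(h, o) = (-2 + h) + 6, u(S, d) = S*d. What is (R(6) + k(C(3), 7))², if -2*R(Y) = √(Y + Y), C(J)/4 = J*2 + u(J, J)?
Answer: (64 - √3)² ≈ 3877.3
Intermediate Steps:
C(J) = 4*J² + 8*J (C(J) = 4*(J*2 + J*J) = 4*(2*J + J²) = 4*(J² + 2*J) = 4*J² + 8*J)
k(h, o) = 4 + h
R(Y) = -√2*√Y/2 (R(Y) = -√(Y + Y)/2 = -√2*√Y/2)
(R(6) + k(C(3), 7))² = (-√2*√6/2 + (4 + 4*3*(2 + 3)))² = (-√3 + (4 + 4*3*5))² = (-√3 + (4 + 60))² = (-√3 + 64)² = (64 - √3)²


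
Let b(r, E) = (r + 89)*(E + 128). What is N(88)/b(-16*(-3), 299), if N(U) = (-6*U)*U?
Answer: -46464/58499 ≈ -0.79427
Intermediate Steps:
b(r, E) = (89 + r)*(128 + E)
N(U) = -6*U**2
N(88)/b(-16*(-3), 299) = (-6*88**2)/(11392 + 89*299 + 128*(-16*(-3)) + 299*(-16*(-3))) = (-6*7744)/(11392 + 26611 + 128*48 + 299*48) = -46464/(11392 + 26611 + 6144 + 14352) = -46464/58499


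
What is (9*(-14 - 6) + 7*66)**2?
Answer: 79524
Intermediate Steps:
(9*(-14 - 6) + 7*66)**2 = (9*(-20) + 462)**2 = (-180 + 462)**2 = 282**2 = 79524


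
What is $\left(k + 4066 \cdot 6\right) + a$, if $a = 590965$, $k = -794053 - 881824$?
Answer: $-1060516$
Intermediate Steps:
$k = -1675877$ ($k = -794053 - 881824 = -1675877$)
$\left(k + 4066 \cdot 6\right) + a = \left(-1675877 + 4066 \cdot 6\right) + 590965 = \left(-1675877 + 24396\right) + 590965 = -1651481 + 590965 = -1060516$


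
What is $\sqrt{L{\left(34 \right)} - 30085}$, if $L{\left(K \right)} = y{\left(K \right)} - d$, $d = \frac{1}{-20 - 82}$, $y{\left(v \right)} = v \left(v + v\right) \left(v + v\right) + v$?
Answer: $\frac{\sqrt{1323024762}}{102} \approx 356.6$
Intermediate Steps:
$y{\left(v \right)} = v + 4 v^{3}$ ($y{\left(v \right)} = v 2 v 2 v + v = v 4 v^{2} + v = 4 v^{3} + v = v + 4 v^{3}$)
$d = - \frac{1}{102}$ ($d = \frac{1}{-20 - 82} = \frac{1}{-102} = - \frac{1}{102} \approx -0.0098039$)
$L{\left(K \right)} = \frac{1}{102} + K + 4 K^{3}$ ($L{\left(K \right)} = \left(K + 4 K^{3}\right) - - \frac{1}{102} = \left(K + 4 K^{3}\right) + \frac{1}{102} = \frac{1}{102} + K + 4 K^{3}$)
$\sqrt{L{\left(34 \right)} - 30085} = \sqrt{\left(\frac{1}{102} + 34 + 4 \cdot 34^{3}\right) - 30085} = \sqrt{\left(\frac{1}{102} + 34 + 4 \cdot 39304\right) - 30085} = \sqrt{\left(\frac{1}{102} + 34 + 157216\right) - 30085} = \sqrt{\frac{16039501}{102} - 30085} = \sqrt{\frac{12970831}{102}} = \frac{\sqrt{1323024762}}{102}$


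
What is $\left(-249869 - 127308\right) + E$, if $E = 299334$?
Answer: $-77843$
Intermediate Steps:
$\left(-249869 - 127308\right) + E = \left(-249869 - 127308\right) + 299334 = -377177 + 299334 = -77843$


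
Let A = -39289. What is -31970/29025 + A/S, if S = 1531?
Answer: -237861859/8887455 ≈ -26.764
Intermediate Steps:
-31970/29025 + A/S = -31970/29025 - 39289/1531 = -31970*1/29025 - 39289*1/1531 = -6394/5805 - 39289/1531 = -237861859/8887455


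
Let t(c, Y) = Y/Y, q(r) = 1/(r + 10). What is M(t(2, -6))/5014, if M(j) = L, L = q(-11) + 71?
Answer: 35/2507 ≈ 0.013961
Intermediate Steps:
q(r) = 1/(10 + r)
L = 70 (L = 1/(10 - 11) + 71 = 1/(-1) + 71 = -1 + 71 = 70)
t(c, Y) = 1
M(j) = 70
M(t(2, -6))/5014 = 70/5014 = 70*(1/5014) = 35/2507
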